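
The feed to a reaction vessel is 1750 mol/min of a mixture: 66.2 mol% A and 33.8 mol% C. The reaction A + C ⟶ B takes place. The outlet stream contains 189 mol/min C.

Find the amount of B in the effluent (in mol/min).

For C: n = n₀ − 1ξ → 189 = 591.5 − 1ξ, giving ξ = 402.5 mol/min.
Outlet amounts (n = n₀ + ν ξ):
  A: 1158 − 1(402.5) = 756
  C: 591.5 − 1(402.5) = 189
  B: 0 + 1(402.5) = 402.5

402 mol/min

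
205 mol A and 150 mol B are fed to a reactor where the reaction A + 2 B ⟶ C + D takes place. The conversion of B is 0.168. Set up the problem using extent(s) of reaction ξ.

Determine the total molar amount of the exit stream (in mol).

B reacted = 0.168 × 150 = 25.2 mol; ν_B = −2, so ξ = 25.2/2 = 12.6 mol.
Outlet amounts (n = n₀ + ν ξ):
  A: 205 − 1(12.6) = 192.4
  B: 150 − 2(12.6) = 124.8
  C: 0 + 1(12.6) = 12.6
  D: 0 + 1(12.6) = 12.6
Total out = 192.4 + 124.8 + 12.6 + 12.6 = 342.4 mol.

342 mol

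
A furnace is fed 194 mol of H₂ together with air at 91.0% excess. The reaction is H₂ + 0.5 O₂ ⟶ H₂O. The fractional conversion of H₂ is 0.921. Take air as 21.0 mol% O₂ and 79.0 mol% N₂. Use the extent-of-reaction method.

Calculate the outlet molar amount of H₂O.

179 mol

Stoichiometric O₂ = 0.5 × 194 = 97 mol; O₂ fed = 97 × 1.910 = 185.3 mol.
N₂ fed = 185.3 × 79/21 = 697 mol.
Fuel reacted = 0.921 × 194 → ξ = 178.7 mol.
Outlet (n = n₀ + ν ξ):
  H₂: 194 − 1(178.7) = 15.33
  O₂: 185.3 − 0.5(178.7) = 95.93
  N₂: 697 (inert)
  H₂O: 0 + 1(178.7) = 178.7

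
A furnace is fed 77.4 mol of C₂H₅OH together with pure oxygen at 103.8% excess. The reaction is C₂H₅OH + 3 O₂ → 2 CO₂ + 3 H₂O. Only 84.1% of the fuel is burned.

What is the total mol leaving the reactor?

616 mol

Stoichiometric O₂ = 3 × 77.4 = 232.2 mol; O₂ fed = 232.2 × 2.038 = 473.2 mol.
Fuel reacted = 0.841 × 77.4 → ξ = 65.09 mol.
Outlet (n = n₀ + ν ξ):
  C₂H₅OH: 77.4 − 1(65.09) = 12.31
  O₂: 473.2 − 3(65.09) = 277.9
  CO₂: 0 + 2(65.09) = 130.2
  H₂O: 0 + 3(65.09) = 195.3
Total out = 12.31 + 277.9 + 130.2 + 195.3 = 615.7 mol.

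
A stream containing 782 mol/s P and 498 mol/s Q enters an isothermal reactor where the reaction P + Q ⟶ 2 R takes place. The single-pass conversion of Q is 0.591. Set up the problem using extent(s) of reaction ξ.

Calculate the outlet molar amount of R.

Q reacted = 0.591 × 498 = 294.3 mol/s; ν_Q = −1, so ξ = 294.3/1 = 294.3 mol/s.
Outlet amounts (n = n₀ + ν ξ):
  P: 782 − 1(294.3) = 487.7
  Q: 498 − 1(294.3) = 203.7
  R: 0 + 2(294.3) = 588.6

589 mol/s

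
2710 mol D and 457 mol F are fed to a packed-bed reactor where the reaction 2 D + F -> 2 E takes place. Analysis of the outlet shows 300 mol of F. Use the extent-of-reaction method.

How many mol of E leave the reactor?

314 mol

For F: n = n₀ − 1ξ → 300 = 457 − 1ξ, giving ξ = 157 mol.
Outlet amounts (n = n₀ + ν ξ):
  D: 2710 − 2(157) = 2396
  F: 457 − 1(157) = 300
  E: 0 + 2(157) = 314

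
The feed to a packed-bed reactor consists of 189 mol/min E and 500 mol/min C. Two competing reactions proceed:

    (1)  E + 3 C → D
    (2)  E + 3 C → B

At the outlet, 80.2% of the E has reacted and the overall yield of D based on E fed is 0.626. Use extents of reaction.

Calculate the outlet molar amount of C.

Yield of D: 1ξ₁ / 189 = 0.626 → ξ₁ = 118.3 mol/min.
Conversion of E: 1ξ₁ + 1ξ₂ = 0.802 × 189 = 151.6 → ξ₂ = 33.26 mol/min.
Outlet amounts (n = n₀ + Σ ν·ξ):
  E: 189 − 1(118.3) − 1(33.26) = 37.42
  C: 500 − 3(118.3) − 3(33.26) = 45.27
  D: 0 + 1(118.3) = 118.3
  B: 0 + 1(33.26) = 33.26

45.3 mol/min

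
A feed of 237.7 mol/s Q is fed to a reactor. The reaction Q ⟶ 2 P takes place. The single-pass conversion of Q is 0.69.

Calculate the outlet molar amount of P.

328 mol/s

Q reacted = 0.69 × 237.7 = 164 mol/s; ν_Q = −1, so ξ = 164/1 = 164 mol/s.
Outlet amounts (n = n₀ + ν ξ):
  Q: 237.7 − 1(164) = 73.69
  P: 0 + 2(164) = 328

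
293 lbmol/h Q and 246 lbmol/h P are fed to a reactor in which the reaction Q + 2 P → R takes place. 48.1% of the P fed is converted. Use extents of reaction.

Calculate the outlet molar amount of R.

59.2 lbmol/h

P reacted = 0.481 × 246 = 118.3 lbmol/h; ν_P = −2, so ξ = 118.3/2 = 59.16 lbmol/h.
Outlet amounts (n = n₀ + ν ξ):
  Q: 293 − 1(59.16) = 233.8
  P: 246 − 2(59.16) = 127.7
  R: 0 + 1(59.16) = 59.16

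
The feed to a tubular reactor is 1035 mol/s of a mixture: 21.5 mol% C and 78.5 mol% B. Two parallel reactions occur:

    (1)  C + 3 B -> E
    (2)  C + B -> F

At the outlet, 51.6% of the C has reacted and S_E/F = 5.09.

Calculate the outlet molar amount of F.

Conversion of C: C consumed = 0.516 × 222.5 = 114.8 mol/s = 1ξ₁ + 1ξ₂.
Selectivity: 1ξ₁ / (1ξ₂) = 5.09 → ξ₁ = 5.09 ξ₂.
Substitute: (1·5.09 + 1) ξ₂ = 114.8 → ξ₂ = 18.85 mol/s, ξ₁ = 95.97 mol/s.
Outlet amounts (n = n₀ + Σ ν·ξ):
  C: 222.5 − 1(95.97) − 1(18.85) = 107.7
  B: 812.5 − 3(95.97) − 1(18.85) = 505.7
  E: 0 + 1(95.97) = 95.97
  F: 0 + 1(18.85) = 18.85

18.9 mol/s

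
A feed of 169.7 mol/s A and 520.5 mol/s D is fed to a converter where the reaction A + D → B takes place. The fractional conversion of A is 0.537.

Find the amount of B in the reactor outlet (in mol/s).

A reacted = 0.537 × 169.7 = 91.13 mol/s; ν_A = −1, so ξ = 91.13/1 = 91.13 mol/s.
Outlet amounts (n = n₀ + ν ξ):
  A: 169.7 − 1(91.13) = 78.57
  D: 520.5 − 1(91.13) = 429.4
  B: 0 + 1(91.13) = 91.13

91.1 mol/s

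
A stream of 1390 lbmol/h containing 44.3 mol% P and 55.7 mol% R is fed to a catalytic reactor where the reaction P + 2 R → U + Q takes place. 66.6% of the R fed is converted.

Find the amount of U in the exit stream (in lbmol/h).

258 lbmol/h

R reacted = 0.666 × 774.2 = 515.6 lbmol/h; ν_R = −2, so ξ = 515.6/2 = 257.8 lbmol/h.
Outlet amounts (n = n₀ + ν ξ):
  P: 615.8 − 1(257.8) = 358
  R: 774.2 − 2(257.8) = 258.6
  U: 0 + 1(257.8) = 257.8
  Q: 0 + 1(257.8) = 257.8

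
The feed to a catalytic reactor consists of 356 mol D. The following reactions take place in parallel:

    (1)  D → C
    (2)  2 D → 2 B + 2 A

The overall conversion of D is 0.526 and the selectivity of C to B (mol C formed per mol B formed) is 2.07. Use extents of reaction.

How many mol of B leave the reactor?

Conversion of D: D consumed = 0.526 × 356 = 187.3 mol = 1ξ₁ + 2ξ₂.
Selectivity: 1ξ₁ / (2ξ₂) = 2.07 → ξ₁ = 4.14 ξ₂.
Substitute: (1·4.14 + 2) ξ₂ = 187.3 → ξ₂ = 30.5 mol, ξ₁ = 126.3 mol.
Outlet amounts (n = n₀ + Σ ν·ξ):
  D: 356 − 1(126.3) − 2(30.5) = 168.7
  C: 0 + 1(126.3) = 126.3
  B: 0 + 2(30.5) = 61
  A: 0 + 2(30.5) = 61

61 mol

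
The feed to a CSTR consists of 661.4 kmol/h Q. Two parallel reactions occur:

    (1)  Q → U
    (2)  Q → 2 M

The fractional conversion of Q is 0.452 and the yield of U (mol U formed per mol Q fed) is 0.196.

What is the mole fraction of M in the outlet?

Yield of U: 1ξ₁ / 661.4 = 0.196 → ξ₁ = 129.6 kmol/h.
Conversion of Q: 1ξ₁ + 1ξ₂ = 0.452 × 661.4 = 299 → ξ₂ = 169.3 kmol/h.
Outlet amounts (n = n₀ + Σ ν·ξ):
  Q: 661.4 − 1(129.6) − 1(169.3) = 362.4
  U: 0 + 1(129.6) = 129.6
  M: 0 + 2(169.3) = 338.6
Total out = 830.7 kmol/h; y_M = 338.6 / 830.7 = 0.4076.

0.408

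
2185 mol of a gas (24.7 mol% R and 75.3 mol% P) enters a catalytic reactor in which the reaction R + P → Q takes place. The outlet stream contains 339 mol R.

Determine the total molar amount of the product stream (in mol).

1980 mol

For R: n = n₀ − 1ξ → 339 = 539.7 − 1ξ, giving ξ = 200.7 mol.
Outlet amounts (n = n₀ + ν ξ):
  R: 539.7 − 1(200.7) = 339
  P: 1645 − 1(200.7) = 1445
  Q: 0 + 1(200.7) = 200.7
Total out = 339 + 1445 + 200.7 = 1984 mol.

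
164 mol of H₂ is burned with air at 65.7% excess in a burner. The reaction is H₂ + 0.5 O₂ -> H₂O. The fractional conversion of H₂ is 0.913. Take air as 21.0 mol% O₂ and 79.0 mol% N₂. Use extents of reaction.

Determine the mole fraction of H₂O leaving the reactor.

0.203

Stoichiometric O₂ = 0.5 × 164 = 82 mol; O₂ fed = 82 × 1.657 = 135.9 mol.
N₂ fed = 135.9 × 79/21 = 511.1 mol.
Fuel reacted = 0.913 × 164 → ξ = 149.7 mol.
Outlet (n = n₀ + ν ξ):
  H₂: 164 − 1(149.7) = 14.27
  O₂: 135.9 − 0.5(149.7) = 61.01
  N₂: 511.1 (inert)
  H₂O: 0 + 1(149.7) = 149.7
Total out = 736.2 mol; y_H₂O = 149.7 / 736.2 = 0.2034.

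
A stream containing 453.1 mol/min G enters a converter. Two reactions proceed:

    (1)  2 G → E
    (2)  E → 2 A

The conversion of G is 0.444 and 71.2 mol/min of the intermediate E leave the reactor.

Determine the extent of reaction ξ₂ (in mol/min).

Conversion of G: G consumed = 2ξ₁ = 0.444 × 453.1 → ξ₁ = 100.6 mol/min.
E balance: n_E = 0 + 1ξ₁ − 1ξ₂ = 71.2 → ξ₂ = (1·100.6 − 71.2)/1 = 29.39 mol/min.
Outlet amounts (n = n₀ + Σ ν·ξ):
  G: 453.1 − 2(100.6) = 251.9
  E: 0 + 1(100.6) − 1(29.39) = 71.2
  A: 0 + 2(29.39) = 58.78

ξ₂ = 29.4 mol/min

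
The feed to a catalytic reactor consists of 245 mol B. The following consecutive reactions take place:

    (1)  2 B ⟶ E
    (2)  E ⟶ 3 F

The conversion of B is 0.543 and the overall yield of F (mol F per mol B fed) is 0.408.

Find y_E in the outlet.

0.135

Conversion of B: B consumed = 2ξ₁ = 0.543 × 245 → ξ₁ = 66.52 mol.
Yield of F: 3ξ₂ / 245 = 0.408 → ξ₂ = 33.32 mol.
Outlet amounts (n = n₀ + Σ ν·ξ):
  B: 245 − 2(66.52) = 112
  E: 0 + 1(66.52) − 1(33.32) = 33.2
  F: 0 + 3(33.32) = 99.96
Total out = 245.1 mol; y_E = 33.2 / 245.1 = 0.1354.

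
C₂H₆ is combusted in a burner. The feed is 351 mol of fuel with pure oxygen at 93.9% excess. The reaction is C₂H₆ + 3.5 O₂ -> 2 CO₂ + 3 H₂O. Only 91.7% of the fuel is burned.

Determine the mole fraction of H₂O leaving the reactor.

Stoichiometric O₂ = 3.5 × 351 = 1228 mol; O₂ fed = 1228 × 1.939 = 2382 mol.
Fuel reacted = 0.917 × 351 → ξ = 321.9 mol.
Outlet (n = n₀ + ν ξ):
  C₂H₆: 351 − 1(321.9) = 29.13
  O₂: 2382 − 3.5(321.9) = 1256
  CO₂: 0 + 2(321.9) = 643.7
  H₂O: 0 + 3(321.9) = 965.6
Total out = 2894 mol; y_H₂O = 965.6 / 2894 = 0.3337.

0.334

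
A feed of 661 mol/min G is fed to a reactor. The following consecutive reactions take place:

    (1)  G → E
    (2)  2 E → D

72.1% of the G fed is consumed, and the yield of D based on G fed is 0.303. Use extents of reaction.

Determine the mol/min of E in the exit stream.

Conversion of G: G consumed = 1ξ₁ = 0.721 × 661 → ξ₁ = 476.6 mol/min.
Yield of D: 1ξ₂ / 661 = 0.303 → ξ₂ = 200.3 mol/min.
Outlet amounts (n = n₀ + Σ ν·ξ):
  G: 661 − 1(476.6) = 184.4
  E: 0 + 1(476.6) − 2(200.3) = 76.01
  D: 0 + 1(200.3) = 200.3

76 mol/min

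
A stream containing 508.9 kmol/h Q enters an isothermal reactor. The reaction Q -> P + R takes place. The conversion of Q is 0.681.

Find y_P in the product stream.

Q reacted = 0.681 × 508.9 = 346.6 kmol/h; ν_Q = −1, so ξ = 346.6/1 = 346.6 kmol/h.
Outlet amounts (n = n₀ + ν ξ):
  Q: 508.9 − 1(346.6) = 162.3
  P: 0 + 1(346.6) = 346.6
  R: 0 + 1(346.6) = 346.6
Total out = 855.5 kmol/h; y_P = 346.6 / 855.5 = 0.4051.

0.405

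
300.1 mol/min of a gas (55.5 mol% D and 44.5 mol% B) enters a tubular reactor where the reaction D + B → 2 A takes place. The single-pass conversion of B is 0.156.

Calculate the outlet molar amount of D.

146 mol/min

B reacted = 0.156 × 133.5 = 20.83 mol/min; ν_B = −1, so ξ = 20.83/1 = 20.83 mol/min.
Outlet amounts (n = n₀ + ν ξ):
  D: 166.6 − 1(20.83) = 145.7
  B: 133.5 − 1(20.83) = 112.7
  A: 0 + 2(20.83) = 41.67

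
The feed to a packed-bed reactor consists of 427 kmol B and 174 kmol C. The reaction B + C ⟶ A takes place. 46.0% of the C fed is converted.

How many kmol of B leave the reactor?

C reacted = 0.46 × 174 = 80.04 kmol; ν_C = −1, so ξ = 80.04/1 = 80.04 kmol.
Outlet amounts (n = n₀ + ν ξ):
  B: 427 − 1(80.04) = 347
  C: 174 − 1(80.04) = 93.96
  A: 0 + 1(80.04) = 80.04

347 kmol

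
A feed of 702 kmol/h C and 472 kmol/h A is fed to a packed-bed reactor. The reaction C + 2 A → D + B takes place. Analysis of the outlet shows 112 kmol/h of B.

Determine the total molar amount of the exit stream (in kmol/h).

For B: n = n₀ + 1ξ → 112 = 0 + 1ξ, giving ξ = 112 kmol/h.
Outlet amounts (n = n₀ + ν ξ):
  C: 702 − 1(112) = 590
  A: 472 − 2(112) = 248
  D: 0 + 1(112) = 112
  B: 0 + 1(112) = 112
Total out = 590 + 248 + 112 + 112 = 1062 kmol/h.

1060 kmol/h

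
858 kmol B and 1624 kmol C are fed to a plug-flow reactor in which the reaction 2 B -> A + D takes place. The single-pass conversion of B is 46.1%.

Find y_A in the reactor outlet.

0.0797

B reacted = 0.461 × 858 = 395.5 kmol; ν_B = −2, so ξ = 395.5/2 = 197.8 kmol.
Outlet amounts (n = n₀ + ν ξ):
  B: 858 − 2(197.8) = 462.5
  A: 0 + 1(197.8) = 197.8
  D: 0 + 1(197.8) = 197.8
  C: 1624 (inert)
Total out = 2482 kmol; y_A = 197.8 / 2482 = 0.07968.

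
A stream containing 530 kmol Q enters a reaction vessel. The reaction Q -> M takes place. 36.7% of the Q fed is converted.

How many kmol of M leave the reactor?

195 kmol

Q reacted = 0.367 × 530 = 194.5 kmol; ν_Q = −1, so ξ = 194.5/1 = 194.5 kmol.
Outlet amounts (n = n₀ + ν ξ):
  Q: 530 − 1(194.5) = 335.5
  M: 0 + 1(194.5) = 194.5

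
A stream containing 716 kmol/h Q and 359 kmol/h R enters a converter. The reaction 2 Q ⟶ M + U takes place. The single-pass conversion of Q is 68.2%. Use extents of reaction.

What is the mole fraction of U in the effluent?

0.227

Q reacted = 0.682 × 716 = 488.3 kmol/h; ν_Q = −2, so ξ = 488.3/2 = 244.2 kmol/h.
Outlet amounts (n = n₀ + ν ξ):
  Q: 716 − 2(244.2) = 227.7
  M: 0 + 1(244.2) = 244.2
  U: 0 + 1(244.2) = 244.2
  R: 359 (inert)
Total out = 1075 kmol/h; y_U = 244.2 / 1075 = 0.2271.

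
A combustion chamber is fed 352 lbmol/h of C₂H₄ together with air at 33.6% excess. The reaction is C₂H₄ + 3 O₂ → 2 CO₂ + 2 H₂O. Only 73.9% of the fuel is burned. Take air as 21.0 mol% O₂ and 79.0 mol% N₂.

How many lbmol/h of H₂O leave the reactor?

Stoichiometric O₂ = 3 × 352 = 1056 lbmol/h; O₂ fed = 1056 × 1.336 = 1411 lbmol/h.
N₂ fed = 1411 × 79/21 = 5307 lbmol/h.
Fuel reacted = 0.739 × 352 → ξ = 260.1 lbmol/h.
Outlet (n = n₀ + ν ξ):
  C₂H₄: 352 − 1(260.1) = 91.87
  O₂: 1411 − 3(260.1) = 630.4
  N₂: 5307 (inert)
  CO₂: 0 + 2(260.1) = 520.3
  H₂O: 0 + 2(260.1) = 520.3

520 lbmol/h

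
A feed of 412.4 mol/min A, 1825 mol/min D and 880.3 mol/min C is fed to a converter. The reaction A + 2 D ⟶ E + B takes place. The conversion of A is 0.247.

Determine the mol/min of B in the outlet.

A reacted = 0.247 × 412.4 = 101.9 mol/min; ν_A = −1, so ξ = 101.9/1 = 101.9 mol/min.
Outlet amounts (n = n₀ + ν ξ):
  A: 412.4 − 1(101.9) = 310.5
  D: 1825 − 2(101.9) = 1621
  E: 0 + 1(101.9) = 101.9
  B: 0 + 1(101.9) = 101.9
  C: 880.3 (inert)

102 mol/min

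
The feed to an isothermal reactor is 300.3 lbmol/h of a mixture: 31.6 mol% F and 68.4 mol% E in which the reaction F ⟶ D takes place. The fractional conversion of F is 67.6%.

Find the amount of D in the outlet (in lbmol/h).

F reacted = 0.676 × 94.89 = 64.15 lbmol/h; ν_F = −1, so ξ = 64.15/1 = 64.15 lbmol/h.
Outlet amounts (n = n₀ + ν ξ):
  F: 94.89 − 1(64.15) = 30.75
  D: 0 + 1(64.15) = 64.15
  E: 205.4 (inert)

64.1 lbmol/h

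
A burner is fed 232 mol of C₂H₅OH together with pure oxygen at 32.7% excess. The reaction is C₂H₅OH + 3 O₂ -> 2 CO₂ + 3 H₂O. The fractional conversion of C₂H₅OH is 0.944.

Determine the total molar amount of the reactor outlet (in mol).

1370 mol

Stoichiometric O₂ = 3 × 232 = 696 mol; O₂ fed = 696 × 1.327 = 923.6 mol.
Fuel reacted = 0.944 × 232 → ξ = 219 mol.
Outlet (n = n₀ + ν ξ):
  C₂H₅OH: 232 − 1(219) = 12.99
  O₂: 923.6 − 3(219) = 266.6
  CO₂: 0 + 2(219) = 438
  H₂O: 0 + 3(219) = 657
Total out = 12.99 + 266.6 + 438 + 657 = 1375 mol.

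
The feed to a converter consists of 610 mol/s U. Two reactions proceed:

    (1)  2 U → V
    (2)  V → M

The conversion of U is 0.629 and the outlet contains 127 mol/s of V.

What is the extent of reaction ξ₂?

Conversion of U: U consumed = 2ξ₁ = 0.629 × 610 → ξ₁ = 191.8 mol/s.
V balance: n_V = 0 + 1ξ₁ − 1ξ₂ = 127 → ξ₂ = (1·191.8 − 127)/1 = 64.84 mol/s.
Outlet amounts (n = n₀ + Σ ν·ξ):
  U: 610 − 2(191.8) = 226.3
  V: 0 + 1(191.8) − 1(64.84) = 127
  M: 0 + 1(64.84) = 64.84

ξ₂ = 64.8 mol/s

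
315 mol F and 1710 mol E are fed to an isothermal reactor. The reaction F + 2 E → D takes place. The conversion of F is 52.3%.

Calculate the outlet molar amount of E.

1380 mol

F reacted = 0.523 × 315 = 164.7 mol; ν_F = −1, so ξ = 164.7/1 = 164.7 mol.
Outlet amounts (n = n₀ + ν ξ):
  F: 315 − 1(164.7) = 150.3
  E: 1710 − 2(164.7) = 1381
  D: 0 + 1(164.7) = 164.7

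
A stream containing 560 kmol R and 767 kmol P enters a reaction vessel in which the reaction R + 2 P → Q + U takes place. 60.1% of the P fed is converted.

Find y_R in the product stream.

P reacted = 0.601 × 767 = 461 kmol; ν_P = −2, so ξ = 461/2 = 230.5 kmol.
Outlet amounts (n = n₀ + ν ξ):
  R: 560 − 1(230.5) = 329.5
  P: 767 − 2(230.5) = 306
  Q: 0 + 1(230.5) = 230.5
  U: 0 + 1(230.5) = 230.5
Total out = 1097 kmol; y_R = 329.5 / 1097 = 0.3005.

0.301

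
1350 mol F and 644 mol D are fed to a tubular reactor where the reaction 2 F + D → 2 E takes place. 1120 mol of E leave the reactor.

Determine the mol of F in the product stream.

230 mol

For E: n = n₀ + 2ξ → 1120 = 0 + 2ξ, giving ξ = 560 mol.
Outlet amounts (n = n₀ + ν ξ):
  F: 1350 − 2(560) = 230
  D: 644 − 1(560) = 84
  E: 0 + 2(560) = 1120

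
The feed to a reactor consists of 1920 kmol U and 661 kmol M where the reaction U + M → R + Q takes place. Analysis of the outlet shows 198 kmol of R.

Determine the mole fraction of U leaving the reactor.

For R: n = n₀ + 1ξ → 198 = 0 + 1ξ, giving ξ = 198 kmol.
Outlet amounts (n = n₀ + ν ξ):
  U: 1920 − 1(198) = 1722
  M: 661 − 1(198) = 463
  R: 0 + 1(198) = 198
  Q: 0 + 1(198) = 198
Total out = 2581 kmol; y_U = 1722 / 2581 = 0.6672.

0.667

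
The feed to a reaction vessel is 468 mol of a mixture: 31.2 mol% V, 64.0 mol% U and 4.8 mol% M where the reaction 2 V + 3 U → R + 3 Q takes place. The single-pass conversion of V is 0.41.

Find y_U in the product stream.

0.479

V reacted = 0.41 × 146 = 59.87 mol; ν_V = −2, so ξ = 59.87/2 = 29.93 mol.
Outlet amounts (n = n₀ + ν ξ):
  V: 146 − 2(29.93) = 86.15
  U: 299.5 − 3(29.93) = 209.7
  R: 0 + 1(29.93) = 29.93
  Q: 0 + 3(29.93) = 89.8
  M: 22.46 (inert)
Total out = 438.1 mol; y_U = 209.7 / 438.1 = 0.4787.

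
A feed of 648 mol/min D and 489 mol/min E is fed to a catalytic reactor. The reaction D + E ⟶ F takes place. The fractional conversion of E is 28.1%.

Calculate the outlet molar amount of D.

E reacted = 0.281 × 489 = 137.4 mol/min; ν_E = −1, so ξ = 137.4/1 = 137.4 mol/min.
Outlet amounts (n = n₀ + ν ξ):
  D: 648 − 1(137.4) = 510.6
  E: 489 − 1(137.4) = 351.6
  F: 0 + 1(137.4) = 137.4

511 mol/min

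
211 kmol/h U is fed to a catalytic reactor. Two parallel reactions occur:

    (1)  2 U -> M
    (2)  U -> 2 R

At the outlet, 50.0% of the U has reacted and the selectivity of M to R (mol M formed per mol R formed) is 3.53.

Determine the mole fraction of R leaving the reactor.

0.0827

Conversion of U: U consumed = 0.5 × 211 = 105.5 kmol/h = 2ξ₁ + 1ξ₂.
Selectivity: 1ξ₁ / (2ξ₂) = 3.53 → ξ₁ = 7.06 ξ₂.
Substitute: (2·7.06 + 1) ξ₂ = 105.5 → ξ₂ = 6.978 kmol/h, ξ₁ = 49.26 kmol/h.
Outlet amounts (n = n₀ + Σ ν·ξ):
  U: 211 − 2(49.26) − 1(6.978) = 105.5
  M: 0 + 1(49.26) = 49.26
  R: 0 + 2(6.978) = 13.96
Total out = 168.7 kmol/h; y_R = 13.96 / 168.7 = 0.08271.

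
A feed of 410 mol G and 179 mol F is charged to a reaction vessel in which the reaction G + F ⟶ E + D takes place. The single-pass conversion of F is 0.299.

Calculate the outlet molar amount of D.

53.5 mol

F reacted = 0.299 × 179 = 53.52 mol; ν_F = −1, so ξ = 53.52/1 = 53.52 mol.
Outlet amounts (n = n₀ + ν ξ):
  G: 410 − 1(53.52) = 356.5
  F: 179 − 1(53.52) = 125.5
  E: 0 + 1(53.52) = 53.52
  D: 0 + 1(53.52) = 53.52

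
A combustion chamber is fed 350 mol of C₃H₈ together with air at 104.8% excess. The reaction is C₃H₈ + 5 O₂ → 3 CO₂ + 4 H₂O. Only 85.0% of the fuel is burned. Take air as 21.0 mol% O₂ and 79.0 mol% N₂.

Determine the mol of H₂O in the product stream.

Stoichiometric O₂ = 5 × 350 = 1750 mol; O₂ fed = 1750 × 2.048 = 3584 mol.
N₂ fed = 3584 × 79/21 = 13480 mol.
Fuel reacted = 0.85 × 350 → ξ = 297.5 mol.
Outlet (n = n₀ + ν ξ):
  C₃H₈: 350 − 1(297.5) = 52.5
  O₂: 3584 − 5(297.5) = 2096
  N₂: 13480 (inert)
  CO₂: 0 + 3(297.5) = 892.5
  H₂O: 0 + 4(297.5) = 1190

1190 mol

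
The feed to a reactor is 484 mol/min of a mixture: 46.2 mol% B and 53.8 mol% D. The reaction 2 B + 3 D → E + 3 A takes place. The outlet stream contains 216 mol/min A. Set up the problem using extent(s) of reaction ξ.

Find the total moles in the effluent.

For A: n = n₀ + 3ξ → 216 = 0 + 3ξ, giving ξ = 72 mol/min.
Outlet amounts (n = n₀ + ν ξ):
  B: 223.6 − 2(72) = 79.61
  D: 260.4 − 3(72) = 44.39
  E: 0 + 1(72) = 72
  A: 0 + 3(72) = 216
Total out = 79.61 + 44.39 + 72 + 216 = 412 mol/min.

412 mol/min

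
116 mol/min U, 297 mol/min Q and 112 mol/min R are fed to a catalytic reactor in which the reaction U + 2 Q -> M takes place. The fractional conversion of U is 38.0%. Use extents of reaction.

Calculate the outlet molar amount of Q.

U reacted = 0.38 × 116 = 44.08 mol/min; ν_U = −1, so ξ = 44.08/1 = 44.08 mol/min.
Outlet amounts (n = n₀ + ν ξ):
  U: 116 − 1(44.08) = 71.92
  Q: 297 − 2(44.08) = 208.8
  M: 0 + 1(44.08) = 44.08
  R: 112 (inert)

209 mol/min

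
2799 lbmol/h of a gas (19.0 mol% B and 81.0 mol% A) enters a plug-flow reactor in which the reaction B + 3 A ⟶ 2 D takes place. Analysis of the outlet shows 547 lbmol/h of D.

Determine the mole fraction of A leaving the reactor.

For D: n = n₀ + 2ξ → 547 = 0 + 2ξ, giving ξ = 273.5 lbmol/h.
Outlet amounts (n = n₀ + ν ξ):
  B: 531.8 − 1(273.5) = 258.3
  A: 2267 − 3(273.5) = 1447
  D: 0 + 2(273.5) = 547
Total out = 2252 lbmol/h; y_A = 1447 / 2252 = 0.6424.

0.642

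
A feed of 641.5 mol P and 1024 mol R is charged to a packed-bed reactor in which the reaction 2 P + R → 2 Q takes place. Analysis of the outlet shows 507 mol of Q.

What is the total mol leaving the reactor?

For Q: n = n₀ + 2ξ → 507 = 0 + 2ξ, giving ξ = 253.5 mol.
Outlet amounts (n = n₀ + ν ξ):
  P: 641.5 − 2(253.5) = 134.5
  R: 1024 − 1(253.5) = 770.5
  Q: 0 + 2(253.5) = 507
Total out = 134.5 + 770.5 + 507 = 1412 mol.

1410 mol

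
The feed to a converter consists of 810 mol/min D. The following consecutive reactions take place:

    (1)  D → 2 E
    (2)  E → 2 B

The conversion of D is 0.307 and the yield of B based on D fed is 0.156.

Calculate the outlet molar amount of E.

Conversion of D: D consumed = 1ξ₁ = 0.307 × 810 → ξ₁ = 248.7 mol/min.
Yield of B: 2ξ₂ / 810 = 0.156 → ξ₂ = 63.18 mol/min.
Outlet amounts (n = n₀ + Σ ν·ξ):
  D: 810 − 1(248.7) = 561.3
  E: 0 + 2(248.7) − 1(63.18) = 434.2
  B: 0 + 2(63.18) = 126.4

434 mol/min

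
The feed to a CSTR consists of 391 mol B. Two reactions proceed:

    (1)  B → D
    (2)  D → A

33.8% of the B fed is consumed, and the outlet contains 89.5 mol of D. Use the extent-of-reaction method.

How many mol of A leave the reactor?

42.7 mol

Conversion of B: B consumed = 1ξ₁ = 0.338 × 391 → ξ₁ = 132.2 mol.
D balance: n_D = 0 + 1ξ₁ − 1ξ₂ = 89.5 → ξ₂ = (1·132.2 − 89.5)/1 = 42.66 mol.
Outlet amounts (n = n₀ + Σ ν·ξ):
  B: 391 − 1(132.2) = 258.8
  D: 0 + 1(132.2) − 1(42.66) = 89.5
  A: 0 + 1(42.66) = 42.66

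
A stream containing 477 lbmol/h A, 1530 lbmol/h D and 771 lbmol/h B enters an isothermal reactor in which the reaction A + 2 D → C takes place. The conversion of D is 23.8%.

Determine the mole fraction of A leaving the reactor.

0.122

D reacted = 0.238 × 1530 = 364.1 lbmol/h; ν_D = −2, so ξ = 364.1/2 = 182.1 lbmol/h.
Outlet amounts (n = n₀ + ν ξ):
  A: 477 − 1(182.1) = 294.9
  D: 1530 − 2(182.1) = 1166
  C: 0 + 1(182.1) = 182.1
  B: 771 (inert)
Total out = 2414 lbmol/h; y_A = 294.9 / 2414 = 0.1222.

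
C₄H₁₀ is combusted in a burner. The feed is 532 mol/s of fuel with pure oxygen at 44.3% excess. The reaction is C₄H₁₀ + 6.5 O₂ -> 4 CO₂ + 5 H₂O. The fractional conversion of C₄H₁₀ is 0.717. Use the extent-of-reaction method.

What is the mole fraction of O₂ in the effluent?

0.412

Stoichiometric O₂ = 6.5 × 532 = 3458 mol/s; O₂ fed = 3458 × 1.443 = 4990 mol/s.
Fuel reacted = 0.717 × 532 → ξ = 381.4 mol/s.
Outlet (n = n₀ + ν ξ):
  C₄H₁₀: 532 − 1(381.4) = 150.6
  O₂: 4990 − 6.5(381.4) = 2511
  CO₂: 0 + 4(381.4) = 1526
  H₂O: 0 + 5(381.4) = 1907
Total out = 6094 mol/s; y_O₂ = 2511 / 6094 = 0.412.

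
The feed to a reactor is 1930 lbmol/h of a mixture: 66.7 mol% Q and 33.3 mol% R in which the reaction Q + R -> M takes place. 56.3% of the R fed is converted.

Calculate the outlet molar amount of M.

362 lbmol/h

R reacted = 0.563 × 642.7 = 361.8 lbmol/h; ν_R = −1, so ξ = 361.8/1 = 361.8 lbmol/h.
Outlet amounts (n = n₀ + ν ξ):
  Q: 1287 − 1(361.8) = 925.5
  R: 642.7 − 1(361.8) = 280.9
  M: 0 + 1(361.8) = 361.8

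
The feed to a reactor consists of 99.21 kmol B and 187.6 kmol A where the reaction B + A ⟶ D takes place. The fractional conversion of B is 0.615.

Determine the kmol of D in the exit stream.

61 kmol

B reacted = 0.615 × 99.21 = 61.01 kmol; ν_B = −1, so ξ = 61.01/1 = 61.01 kmol.
Outlet amounts (n = n₀ + ν ξ):
  B: 99.21 − 1(61.01) = 38.2
  A: 187.6 − 1(61.01) = 126.6
  D: 0 + 1(61.01) = 61.01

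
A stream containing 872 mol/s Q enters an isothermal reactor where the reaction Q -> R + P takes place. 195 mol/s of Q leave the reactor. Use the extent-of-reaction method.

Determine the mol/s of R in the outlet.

For Q: n = n₀ − 1ξ → 195 = 872 − 1ξ, giving ξ = 677 mol/s.
Outlet amounts (n = n₀ + ν ξ):
  Q: 872 − 1(677) = 195
  R: 0 + 1(677) = 677
  P: 0 + 1(677) = 677

677 mol/s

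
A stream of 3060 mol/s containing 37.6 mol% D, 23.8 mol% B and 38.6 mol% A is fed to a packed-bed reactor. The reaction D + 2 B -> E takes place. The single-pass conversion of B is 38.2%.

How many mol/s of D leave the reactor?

B reacted = 0.382 × 728.3 = 278.2 mol/s; ν_B = −2, so ξ = 278.2/2 = 139.1 mol/s.
Outlet amounts (n = n₀ + ν ξ):
  D: 1151 − 1(139.1) = 1011
  B: 728.3 − 2(139.1) = 450.1
  E: 0 + 1(139.1) = 139.1
  A: 1181 (inert)

1010 mol/s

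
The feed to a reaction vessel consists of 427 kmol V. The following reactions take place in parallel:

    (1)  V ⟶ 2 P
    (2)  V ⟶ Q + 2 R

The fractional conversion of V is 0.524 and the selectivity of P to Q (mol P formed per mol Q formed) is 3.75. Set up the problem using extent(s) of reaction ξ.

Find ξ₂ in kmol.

Conversion of V: V consumed = 0.524 × 427 = 223.7 kmol = 1ξ₁ + 1ξ₂.
Selectivity: 2ξ₁ / (1ξ₂) = 3.75 → ξ₁ = 1.875 ξ₂.
Substitute: (1·1.875 + 1) ξ₂ = 223.7 → ξ₂ = 77.83 kmol, ξ₁ = 145.9 kmol.
Outlet amounts (n = n₀ + Σ ν·ξ):
  V: 427 − 1(145.9) − 1(77.83) = 203.3
  P: 0 + 2(145.9) = 291.8
  Q: 0 + 1(77.83) = 77.83
  R: 0 + 2(77.83) = 155.7

ξ₂ = 77.8 kmol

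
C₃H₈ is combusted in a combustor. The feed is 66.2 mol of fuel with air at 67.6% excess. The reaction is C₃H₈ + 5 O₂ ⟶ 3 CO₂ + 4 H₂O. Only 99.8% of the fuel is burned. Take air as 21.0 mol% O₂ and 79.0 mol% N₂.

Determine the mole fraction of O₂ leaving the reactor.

Stoichiometric O₂ = 5 × 66.2 = 331 mol; O₂ fed = 331 × 1.676 = 554.8 mol.
N₂ fed = 554.8 × 79/21 = 2087 mol.
Fuel reacted = 0.998 × 66.2 → ξ = 66.07 mol.
Outlet (n = n₀ + ν ξ):
  C₃H₈: 66.2 − 1(66.07) = 0.1324
  O₂: 554.8 − 5(66.07) = 224.4
  N₂: 2087 (inert)
  CO₂: 0 + 3(66.07) = 198.2
  H₂O: 0 + 4(66.07) = 264.3
Total out = 2774 mol; y_O₂ = 224.4 / 2774 = 0.0809.

0.0809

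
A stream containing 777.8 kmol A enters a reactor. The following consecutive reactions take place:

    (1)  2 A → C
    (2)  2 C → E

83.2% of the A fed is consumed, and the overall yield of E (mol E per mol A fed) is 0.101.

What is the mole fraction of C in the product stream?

Conversion of A: A consumed = 2ξ₁ = 0.832 × 777.8 → ξ₁ = 323.6 kmol.
Yield of E: 1ξ₂ / 777.8 = 0.101 → ξ₂ = 78.56 kmol.
Outlet amounts (n = n₀ + Σ ν·ξ):
  A: 777.8 − 2(323.6) = 130.7
  C: 0 + 1(323.6) − 2(78.56) = 166.4
  E: 0 + 1(78.56) = 78.56
Total out = 375.7 kmol; y_C = 166.4 / 375.7 = 0.4431.

0.443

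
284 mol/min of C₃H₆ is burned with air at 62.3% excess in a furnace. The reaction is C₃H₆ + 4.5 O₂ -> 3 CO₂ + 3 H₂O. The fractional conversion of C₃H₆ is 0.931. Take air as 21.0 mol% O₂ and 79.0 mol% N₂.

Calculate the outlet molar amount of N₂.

Stoichiometric O₂ = 4.5 × 284 = 1278 mol/min; O₂ fed = 1278 × 1.623 = 2074 mol/min.
N₂ fed = 2074 × 79/21 = 7803 mol/min.
Fuel reacted = 0.931 × 284 → ξ = 264.4 mol/min.
Outlet (n = n₀ + ν ξ):
  C₃H₆: 284 − 1(264.4) = 19.6
  O₂: 2074 − 4.5(264.4) = 884.4
  N₂: 7803 (inert)
  CO₂: 0 + 3(264.4) = 793.2
  H₂O: 0 + 3(264.4) = 793.2

7800 mol/min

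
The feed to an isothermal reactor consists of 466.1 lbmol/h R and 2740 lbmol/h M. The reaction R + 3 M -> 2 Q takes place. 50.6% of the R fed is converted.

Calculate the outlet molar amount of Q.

R reacted = 0.506 × 466.1 = 235.8 lbmol/h; ν_R = −1, so ξ = 235.8/1 = 235.8 lbmol/h.
Outlet amounts (n = n₀ + ν ξ):
  R: 466.1 − 1(235.8) = 230.3
  M: 2740 − 3(235.8) = 2032
  Q: 0 + 2(235.8) = 471.7

472 lbmol/h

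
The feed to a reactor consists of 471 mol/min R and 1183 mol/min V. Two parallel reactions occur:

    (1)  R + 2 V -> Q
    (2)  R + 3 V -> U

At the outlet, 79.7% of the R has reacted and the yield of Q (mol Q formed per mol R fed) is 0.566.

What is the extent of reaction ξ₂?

Yield of Q: 1ξ₁ / 471 = 0.566 → ξ₁ = 266.6 mol/min.
Conversion of R: 1ξ₁ + 1ξ₂ = 0.797 × 471 = 375.4 → ξ₂ = 108.8 mol/min.
Outlet amounts (n = n₀ + Σ ν·ξ):
  R: 471 − 1(266.6) − 1(108.8) = 95.61
  V: 1183 − 2(266.6) − 3(108.8) = 323.4
  Q: 0 + 1(266.6) = 266.6
  U: 0 + 1(108.8) = 108.8

ξ₂ = 109 mol/min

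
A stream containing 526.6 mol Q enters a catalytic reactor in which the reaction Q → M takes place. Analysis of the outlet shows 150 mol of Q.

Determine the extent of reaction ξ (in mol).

ξ = 377 mol

For Q: n = n₀ − 1ξ → 150 = 526.6 − 1ξ, giving ξ = 376.6 mol.
Outlet amounts (n = n₀ + ν ξ):
  Q: 526.6 − 1(376.6) = 150
  M: 0 + 1(376.6) = 376.6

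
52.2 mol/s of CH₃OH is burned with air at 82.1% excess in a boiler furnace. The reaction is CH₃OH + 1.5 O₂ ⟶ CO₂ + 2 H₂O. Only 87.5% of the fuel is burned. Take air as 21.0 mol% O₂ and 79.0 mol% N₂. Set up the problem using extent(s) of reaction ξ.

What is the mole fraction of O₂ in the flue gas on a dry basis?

0.112

Stoichiometric O₂ = 1.5 × 52.2 = 78.3 mol/s; O₂ fed = 78.3 × 1.821 = 142.6 mol/s.
N₂ fed = 142.6 × 79/21 = 536.4 mol/s.
Fuel reacted = 0.875 × 52.2 → ξ = 45.68 mol/s.
Outlet (n = n₀ + ν ξ):
  CH₃OH: 52.2 − 1(45.68) = 6.525
  O₂: 142.6 − 1.5(45.68) = 74.07
  N₂: 536.4 (inert)
  CO₂: 0 + 1(45.68) = 45.68
  H₂O: 0 + 2(45.68) = 91.35
Dry total = 662.7 mol/s; y_O₂ (dry) = 74.07 / 662.7 = 0.1118.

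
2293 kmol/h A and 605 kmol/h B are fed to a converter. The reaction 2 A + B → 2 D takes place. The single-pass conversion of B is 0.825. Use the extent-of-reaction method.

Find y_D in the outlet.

0.416

B reacted = 0.825 × 605 = 499.1 kmol/h; ν_B = −1, so ξ = 499.1/1 = 499.1 kmol/h.
Outlet amounts (n = n₀ + ν ξ):
  A: 2293 − 2(499.1) = 1295
  B: 605 − 1(499.1) = 105.9
  D: 0 + 2(499.1) = 998.2
Total out = 2399 kmol/h; y_D = 998.2 / 2399 = 0.4161.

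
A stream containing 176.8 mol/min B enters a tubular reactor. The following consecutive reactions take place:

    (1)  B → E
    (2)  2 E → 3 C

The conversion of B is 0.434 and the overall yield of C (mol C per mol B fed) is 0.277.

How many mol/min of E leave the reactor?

44.1 mol/min

Conversion of B: B consumed = 1ξ₁ = 0.434 × 176.8 → ξ₁ = 76.73 mol/min.
Yield of C: 3ξ₂ / 176.8 = 0.277 → ξ₂ = 16.32 mol/min.
Outlet amounts (n = n₀ + Σ ν·ξ):
  B: 176.8 − 1(76.73) = 100.1
  E: 0 + 1(76.73) − 2(16.32) = 44.08
  C: 0 + 3(16.32) = 48.97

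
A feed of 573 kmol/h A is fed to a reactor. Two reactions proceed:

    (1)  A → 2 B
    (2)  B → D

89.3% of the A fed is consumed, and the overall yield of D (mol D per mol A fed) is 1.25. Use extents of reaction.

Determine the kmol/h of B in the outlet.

307 kmol/h

Conversion of A: A consumed = 1ξ₁ = 0.893 × 573 → ξ₁ = 511.7 kmol/h.
Yield of D: 1ξ₂ / 573 = 1.25 → ξ₂ = 716.2 kmol/h.
Outlet amounts (n = n₀ + Σ ν·ξ):
  A: 573 − 1(511.7) = 61.31
  B: 0 + 2(511.7) − 1(716.2) = 307.1
  D: 0 + 1(716.2) = 716.2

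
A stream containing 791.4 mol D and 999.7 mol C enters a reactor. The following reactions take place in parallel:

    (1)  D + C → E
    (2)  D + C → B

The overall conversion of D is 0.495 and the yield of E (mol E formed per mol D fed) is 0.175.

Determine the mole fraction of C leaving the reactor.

Yield of E: 1ξ₁ / 791.4 = 0.175 → ξ₁ = 138.5 mol.
Conversion of D: 1ξ₁ + 1ξ₂ = 0.495 × 791.4 = 391.7 → ξ₂ = 253.2 mol.
Outlet amounts (n = n₀ + Σ ν·ξ):
  D: 791.4 − 1(138.5) − 1(253.2) = 399.7
  C: 999.7 − 1(138.5) − 1(253.2) = 608
  E: 0 + 1(138.5) = 138.5
  B: 0 + 1(253.2) = 253.2
Total out = 1399 mol; y_C = 608 / 1399 = 0.4345.

0.434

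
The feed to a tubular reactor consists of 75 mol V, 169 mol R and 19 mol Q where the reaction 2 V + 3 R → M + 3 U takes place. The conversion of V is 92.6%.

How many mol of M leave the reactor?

V reacted = 0.926 × 75 = 69.45 mol; ν_V = −2, so ξ = 69.45/2 = 34.73 mol.
Outlet amounts (n = n₀ + ν ξ):
  V: 75 − 2(34.73) = 5.55
  R: 169 − 3(34.73) = 64.82
  M: 0 + 1(34.73) = 34.73
  U: 0 + 3(34.73) = 104.2
  Q: 19 (inert)

34.7 mol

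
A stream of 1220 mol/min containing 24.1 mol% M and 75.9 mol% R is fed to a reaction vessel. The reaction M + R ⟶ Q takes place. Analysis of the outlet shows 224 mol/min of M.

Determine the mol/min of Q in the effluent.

For M: n = n₀ − 1ξ → 224 = 294 − 1ξ, giving ξ = 70.02 mol/min.
Outlet amounts (n = n₀ + ν ξ):
  M: 294 − 1(70.02) = 224
  R: 926 − 1(70.02) = 856
  Q: 0 + 1(70.02) = 70.02

70 mol/min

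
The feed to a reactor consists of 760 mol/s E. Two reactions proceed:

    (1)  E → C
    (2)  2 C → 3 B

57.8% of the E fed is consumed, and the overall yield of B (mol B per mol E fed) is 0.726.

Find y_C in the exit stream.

0.0757

Conversion of E: E consumed = 1ξ₁ = 0.578 × 760 → ξ₁ = 439.3 mol/s.
Yield of B: 3ξ₂ / 760 = 0.726 → ξ₂ = 183.9 mol/s.
Outlet amounts (n = n₀ + Σ ν·ξ):
  E: 760 − 1(439.3) = 320.7
  C: 0 + 1(439.3) − 2(183.9) = 71.44
  B: 0 + 3(183.9) = 551.8
Total out = 943.9 mol/s; y_C = 71.44 / 943.9 = 0.07568.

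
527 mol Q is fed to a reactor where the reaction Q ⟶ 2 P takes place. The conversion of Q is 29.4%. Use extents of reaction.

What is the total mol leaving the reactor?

Q reacted = 0.294 × 527 = 154.9 mol; ν_Q = −1, so ξ = 154.9/1 = 154.9 mol.
Outlet amounts (n = n₀ + ν ξ):
  Q: 527 − 1(154.9) = 372.1
  P: 0 + 2(154.9) = 309.9
Total out = 372.1 + 309.9 = 681.9 mol.

682 mol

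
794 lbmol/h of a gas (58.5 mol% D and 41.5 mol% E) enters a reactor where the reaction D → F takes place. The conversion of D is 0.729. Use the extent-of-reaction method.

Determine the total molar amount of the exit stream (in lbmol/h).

D reacted = 0.729 × 464.5 = 338.6 lbmol/h; ν_D = −1, so ξ = 338.6/1 = 338.6 lbmol/h.
Outlet amounts (n = n₀ + ν ξ):
  D: 464.5 − 1(338.6) = 125.9
  F: 0 + 1(338.6) = 338.6
  E: 329.5 (inert)
Total out = 125.9 + 338.6 + 329.5 = 794 lbmol/h.

794 lbmol/h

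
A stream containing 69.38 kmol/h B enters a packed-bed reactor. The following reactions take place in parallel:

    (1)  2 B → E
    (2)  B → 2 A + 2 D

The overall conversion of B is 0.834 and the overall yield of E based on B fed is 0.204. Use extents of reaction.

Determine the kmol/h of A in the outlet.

59.1 kmol/h

Yield of E: 1ξ₁ / 69.38 = 0.204 → ξ₁ = 14.15 kmol/h.
Conversion of B: 2ξ₁ + 1ξ₂ = 0.834 × 69.38 = 57.86 → ξ₂ = 29.56 kmol/h.
Outlet amounts (n = n₀ + Σ ν·ξ):
  B: 69.38 − 2(14.15) − 1(29.56) = 11.52
  E: 0 + 1(14.15) = 14.15
  A: 0 + 2(29.56) = 59.11
  D: 0 + 2(29.56) = 59.11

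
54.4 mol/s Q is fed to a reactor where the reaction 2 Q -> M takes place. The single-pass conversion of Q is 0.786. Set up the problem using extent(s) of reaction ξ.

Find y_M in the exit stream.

Q reacted = 0.786 × 54.4 = 42.76 mol/s; ν_Q = −2, so ξ = 42.76/2 = 21.38 mol/s.
Outlet amounts (n = n₀ + ν ξ):
  Q: 54.4 − 2(21.38) = 11.64
  M: 0 + 1(21.38) = 21.38
Total out = 33.02 mol/s; y_M = 21.38 / 33.02 = 0.6474.

0.647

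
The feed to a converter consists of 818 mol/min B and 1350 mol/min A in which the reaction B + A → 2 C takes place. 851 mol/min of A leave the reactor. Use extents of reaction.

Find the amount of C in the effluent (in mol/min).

For A: n = n₀ − 1ξ → 851 = 1350 − 1ξ, giving ξ = 499 mol/min.
Outlet amounts (n = n₀ + ν ξ):
  B: 818 − 1(499) = 319
  A: 1350 − 1(499) = 851
  C: 0 + 2(499) = 998

998 mol/min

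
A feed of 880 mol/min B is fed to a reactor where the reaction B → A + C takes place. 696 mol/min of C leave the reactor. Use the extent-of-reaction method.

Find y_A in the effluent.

For C: n = n₀ + 1ξ → 696 = 0 + 1ξ, giving ξ = 696 mol/min.
Outlet amounts (n = n₀ + ν ξ):
  B: 880 − 1(696) = 184
  A: 0 + 1(696) = 696
  C: 0 + 1(696) = 696
Total out = 1576 mol/min; y_A = 696 / 1576 = 0.4416.

0.442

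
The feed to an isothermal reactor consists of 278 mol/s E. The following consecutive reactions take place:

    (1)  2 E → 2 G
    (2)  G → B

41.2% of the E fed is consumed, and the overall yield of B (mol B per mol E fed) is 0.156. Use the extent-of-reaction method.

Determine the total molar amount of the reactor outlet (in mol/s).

278 mol/s

Conversion of E: E consumed = 2ξ₁ = 0.412 × 278 → ξ₁ = 57.27 mol/s.
Yield of B: 1ξ₂ / 278 = 0.156 → ξ₂ = 43.37 mol/s.
Outlet amounts (n = n₀ + Σ ν·ξ):
  E: 278 − 2(57.27) = 163.5
  G: 0 + 2(57.27) − 1(43.37) = 71.17
  B: 0 + 1(43.37) = 43.37
Total out = 163.5 + 71.17 + 43.37 = 278 mol/s.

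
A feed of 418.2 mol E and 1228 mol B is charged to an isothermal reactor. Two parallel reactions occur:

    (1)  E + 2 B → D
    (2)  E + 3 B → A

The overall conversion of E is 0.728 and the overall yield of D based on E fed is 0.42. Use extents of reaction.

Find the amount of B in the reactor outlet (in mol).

Yield of D: 1ξ₁ / 418.2 = 0.42 → ξ₁ = 175.6 mol.
Conversion of E: 1ξ₁ + 1ξ₂ = 0.728 × 418.2 = 304.4 → ξ₂ = 128.8 mol.
Outlet amounts (n = n₀ + Σ ν·ξ):
  E: 418.2 − 1(175.6) − 1(128.8) = 113.8
  B: 1228 − 2(175.6) − 3(128.8) = 490.3
  D: 0 + 1(175.6) = 175.6
  A: 0 + 1(128.8) = 128.8

490 mol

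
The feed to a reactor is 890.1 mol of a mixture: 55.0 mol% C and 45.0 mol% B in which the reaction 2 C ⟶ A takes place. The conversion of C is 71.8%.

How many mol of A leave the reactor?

C reacted = 0.718 × 489.6 = 351.5 mol; ν_C = −2, so ξ = 351.5/2 = 175.8 mol.
Outlet amounts (n = n₀ + ν ξ):
  C: 489.6 − 2(175.8) = 138.1
  A: 0 + 1(175.8) = 175.8
  B: 400.5 (inert)

176 mol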